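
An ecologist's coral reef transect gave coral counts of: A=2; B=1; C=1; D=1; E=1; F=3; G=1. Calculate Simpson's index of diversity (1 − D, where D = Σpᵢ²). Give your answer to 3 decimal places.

Total N = 2+1+1+1+1+3+1 = 10, so the proportions are 0.2, 0.1, 0.1, 0.1, 0.1, 0.3, 0.1 (working shown to 5 dp, full precision carried).
D = 0.2² + 0.1² + 0.1² + 0.1² + 0.1² + 0.3² + 0.1² = 0.04000 + 0.01000 + 0.01000 + 0.01000 + 0.01000 + 0.09000 + 0.01000 = 0.18000.
So 1 − D = 0.82000, i.e. 0.820 to 3 decimal places.

0.820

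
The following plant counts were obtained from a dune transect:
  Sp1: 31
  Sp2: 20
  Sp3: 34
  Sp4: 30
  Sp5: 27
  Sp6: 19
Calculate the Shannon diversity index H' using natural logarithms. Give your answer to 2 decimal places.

Total N = 31+20+34+30+27+19 = 161, so the proportions are 0.1925, 0.1242, 0.2112, 0.1863, 0.1677, 0.118 (working shown to 4 dp, full precision carried).
Each pᵢ ln pᵢ term: 0.1925×(-1.6474)=-0.3172, 0.1242×(-2.0857)=-0.2591, 0.2112×(-1.5550)=-0.3284, 0.1863×(-1.6802)=-0.3131, 0.1677×(-1.7856)=-0.2994, 0.118×(-2.1370)=-0.2522.
Sum = -1.7694, so H' = 1.77.

1.77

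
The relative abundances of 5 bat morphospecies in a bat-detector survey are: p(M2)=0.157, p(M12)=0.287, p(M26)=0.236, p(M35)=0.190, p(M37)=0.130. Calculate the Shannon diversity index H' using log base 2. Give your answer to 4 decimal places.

2.2657

Each pᵢ log₂ pᵢ term (working shown to 6 dp, full precision carried): 0.157×(-2.671164)=-0.419373, 0.287×(-1.800877)=-0.516852, 0.236×(-2.083141)=-0.491621, 0.19×(-2.395929)=-0.455226, 0.13×(-2.943416)=-0.382644.
Sum = -2.265716, so H' = 2.2657.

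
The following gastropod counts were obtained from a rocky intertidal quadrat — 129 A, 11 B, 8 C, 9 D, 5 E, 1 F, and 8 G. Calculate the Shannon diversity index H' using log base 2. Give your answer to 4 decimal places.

Total N = 129+11+8+9+5+1+8 = 171, so the proportions are 0.754386, 0.064327, 0.046784, 0.052632, 0.02924, 0.005848, 0.046784 (working shown to 6 dp, full precision carried).
Each pᵢ log₂ pᵢ term: 0.754386×(-0.406625)=-0.306752, 0.064327×(-3.958421)=-0.254635, 0.046784×(-4.417853)=-0.206683, 0.052632×(-4.247928)=-0.223575, 0.02924×(-5.095924)=-0.149004, 0.005848×(-7.417853)=-0.043379, 0.046784×(-4.417853)=-0.206683.
Sum = -1.390712, so H' = 1.3907.

1.3907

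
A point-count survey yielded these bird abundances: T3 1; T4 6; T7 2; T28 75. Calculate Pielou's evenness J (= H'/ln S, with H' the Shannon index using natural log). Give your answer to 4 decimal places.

Total N = 1+6+2+75 = 84, so the proportions are 0.011905, 0.071429, 0.02381, 0.892857 (working shown to 6 dp, full precision carried).
H' = −Σ pᵢ ln pᵢ = −((-0.052748) + (-0.188504) + (-0.088992) + (-0.101186)) = 0.431430.
With S = 4 species, ln S = 1.386294, so J = 0.431430/1.386294 = 0.311211, i.e. 0.3112 to 4 decimal places.

0.3112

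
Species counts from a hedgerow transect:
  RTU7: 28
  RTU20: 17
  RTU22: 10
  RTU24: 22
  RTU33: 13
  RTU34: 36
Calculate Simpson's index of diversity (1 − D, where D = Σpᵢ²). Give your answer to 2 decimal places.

0.80

Total N = 28+17+10+22+13+36 = 126, so the proportions are 0.2222, 0.1349, 0.0794, 0.1746, 0.1032, 0.2857 (working shown to 4 dp, full precision carried).
D = 0.2222² + 0.1349² + 0.0794² + 0.1746² + 0.1032² + 0.2857² = 0.0494 + 0.0182 + 0.0063 + 0.0305 + 0.0106 + 0.0816 = 0.1966.
So 1 − D = 0.8034, i.e. 0.80 to 2 decimal places.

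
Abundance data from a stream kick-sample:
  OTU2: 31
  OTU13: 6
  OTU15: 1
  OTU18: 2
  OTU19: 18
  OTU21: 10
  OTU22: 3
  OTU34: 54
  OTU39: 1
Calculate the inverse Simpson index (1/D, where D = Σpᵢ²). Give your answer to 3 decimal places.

Total N = 31+6+1+2+18+10+3+54+1 = 126, so the proportions are 0.2460317, 0.047619, 0.0079365, 0.015873, 0.1428571, 0.0793651, 0.0238095, 0.4285714, 0.0079365 (working shown to 7 dp, full precision carried).
D = 0.2460317² + 0.047619² + 0.0079365² + 0.015873² + 0.1428571² + 0.0793651² + 0.0238095² + 0.4285714² + 0.0079365² = 0.0605316 + 0.0022676 + 0.0000630 + 0.0002520 + 0.0204082 + 0.0062988 + 0.0005669 + 0.1836735 + 0.0000630 = 0.2741245.
So 1/D = 3.64798, i.e. 3.648 to 3 decimal places.

3.648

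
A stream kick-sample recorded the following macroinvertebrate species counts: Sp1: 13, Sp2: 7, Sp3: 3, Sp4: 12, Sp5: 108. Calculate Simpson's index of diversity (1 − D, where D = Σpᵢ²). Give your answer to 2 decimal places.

0.41

Total N = 13+7+3+12+108 = 143, so the proportions are 0.0909, 0.049, 0.021, 0.0839, 0.7552 (working shown to 4 dp, full precision carried).
D = 0.0909² + 0.049² + 0.021² + 0.0839² + 0.7552² = 0.0083 + 0.0024 + 0.0004 + 0.0070 + 0.5704 = 0.5885.
So 1 − D = 0.4115, i.e. 0.41 to 2 decimal places.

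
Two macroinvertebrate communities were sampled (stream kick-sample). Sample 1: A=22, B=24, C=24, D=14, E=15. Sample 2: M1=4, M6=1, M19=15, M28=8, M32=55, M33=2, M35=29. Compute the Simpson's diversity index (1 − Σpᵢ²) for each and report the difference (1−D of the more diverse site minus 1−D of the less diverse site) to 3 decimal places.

Sample 1: N=99, proportions 0.22222, 0.24242, 0.24242, 0.14141, 0.15152, giving 1−D = 0.79012 (working shown to 5 dp, full precision carried).
Sample 2: N=114, proportions 0.03509, 0.00877, 0.13158, 0.07018, 0.48246, 0.01754, 0.25439, giving 1−D = 0.67867.
Difference = |0.79012 − 0.67867| = 0.11145, i.e. 0.111 to 3 decimal places.

0.111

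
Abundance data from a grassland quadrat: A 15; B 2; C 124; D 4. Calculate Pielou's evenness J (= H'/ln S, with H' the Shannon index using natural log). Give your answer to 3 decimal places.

0.380

Total N = 15+2+124+4 = 145, so the proportions are 0.10345, 0.01379, 0.85517, 0.02759 (working shown to 5 dp, full precision carried).
H' = −Σ pᵢ ln pᵢ = −((-0.23469) + (-0.05908) + (-0.13379) + (-0.09905)) = 0.52662.
With S = 4 species, ln S = 1.38629, so J = 0.52662/1.38629 = 0.37987, i.e. 0.380 to 3 decimal places.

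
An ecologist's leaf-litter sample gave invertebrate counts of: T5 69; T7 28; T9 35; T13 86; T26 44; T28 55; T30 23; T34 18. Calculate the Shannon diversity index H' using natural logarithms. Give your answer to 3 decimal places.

Total N = 69+28+35+86+44+55+23+18 = 358, so the proportions are 0.19274, 0.07821, 0.09777, 0.24022, 0.12291, 0.15363, 0.06425, 0.05028 (working shown to 5 dp, full precision carried).
Each pᵢ ln pᵢ term: 0.19274×(-1.64643)=-0.31733, 0.07821×(-2.54833)=-0.19931, 0.09777×(-2.32518)=-0.22732, 0.24022×(-1.42619)=-0.34260, 0.12291×(-2.09634)=-0.25765, 0.15363×(-1.87320)=-0.28778, 0.06425×(-2.74504)=-0.17636, 0.05028×(-2.99016)=-0.15034.
Sum = -1.95870, so H' = 1.959.

1.959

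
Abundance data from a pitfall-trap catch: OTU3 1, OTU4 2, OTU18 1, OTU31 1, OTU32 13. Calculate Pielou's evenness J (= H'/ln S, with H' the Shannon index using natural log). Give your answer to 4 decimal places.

Total N = 1+2+1+1+13 = 18, so the proportions are 0.055556, 0.111111, 0.055556, 0.055556, 0.722222 (working shown to 6 dp, full precision carried).
H' = −Σ pᵢ ln pᵢ = −((-0.160576) + (-0.244136) + (-0.160576) + (-0.160576) + (-0.235027)) = 0.960892.
With S = 5 species, ln S = 1.609438, so J = 0.960892/1.609438 = 0.597036, i.e. 0.5970 to 4 decimal places.

0.5970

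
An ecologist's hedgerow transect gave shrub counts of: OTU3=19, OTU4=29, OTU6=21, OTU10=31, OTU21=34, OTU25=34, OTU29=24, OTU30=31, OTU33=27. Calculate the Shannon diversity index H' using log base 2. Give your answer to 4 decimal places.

Total N = 19+29+21+31+34+34+24+31+27 = 250, so the proportions are 0.076, 0.116, 0.084, 0.124, 0.136, 0.136, 0.096, 0.124, 0.108 (working shown to 6 dp, full precision carried).
Each pᵢ log₂ pᵢ term: 0.076×(-3.717857)=-0.282557, 0.116×(-3.107803)=-0.360505, 0.084×(-3.573467)=-0.300171, 0.124×(-3.011588)=-0.373437, 0.136×(-2.878321)=-0.391452, 0.136×(-2.878321)=-0.391452, 0.096×(-3.380822)=-0.324559, 0.124×(-3.011588)=-0.373437, 0.108×(-3.210897)=-0.346777.
Sum = -3.144347, so H' = 3.1443.

3.1443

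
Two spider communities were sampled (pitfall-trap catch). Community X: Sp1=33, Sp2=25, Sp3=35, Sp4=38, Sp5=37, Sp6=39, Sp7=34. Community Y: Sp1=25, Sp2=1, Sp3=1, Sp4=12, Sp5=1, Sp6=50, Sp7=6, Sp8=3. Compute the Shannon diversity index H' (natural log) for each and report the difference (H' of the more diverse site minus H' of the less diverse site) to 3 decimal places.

Community X: N=241, proportions 0.13693, 0.10373, 0.14523, 0.15768, 0.15353, 0.16183, 0.14108, giving H' = 1.93749 (working shown to 5 dp, full precision carried).
Community Y: N=99, proportions 0.25253, 0.0101, 0.0101, 0.12121, 0.0101, 0.50505, 0.06061, 0.0303, giving H' = 1.36342.
Difference = |1.93749 − 1.36342| = 0.57407, i.e. 0.574 to 3 decimal places.

0.574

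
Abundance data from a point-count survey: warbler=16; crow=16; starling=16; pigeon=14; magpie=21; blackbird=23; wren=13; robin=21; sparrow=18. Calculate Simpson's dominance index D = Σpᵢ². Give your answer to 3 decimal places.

0.115

Total N = 16+16+16+14+21+23+13+21+18 = 158, so the proportions are 0.10127, 0.10127, 0.10127, 0.08861, 0.13291, 0.14557, 0.08228, 0.13291, 0.11392 (working shown to 5 dp, full precision carried).
D = 0.10127² + 0.10127² + 0.10127² + 0.08861² + 0.13291² + 0.14557² + 0.08228² + 0.13291² + 0.11392² = 0.01025 + 0.01025 + 0.01025 + 0.00785 + 0.01767 + 0.02119 + 0.00677 + 0.01767 + 0.01298 = 0.11489.
To 3 decimal places, D = 0.115.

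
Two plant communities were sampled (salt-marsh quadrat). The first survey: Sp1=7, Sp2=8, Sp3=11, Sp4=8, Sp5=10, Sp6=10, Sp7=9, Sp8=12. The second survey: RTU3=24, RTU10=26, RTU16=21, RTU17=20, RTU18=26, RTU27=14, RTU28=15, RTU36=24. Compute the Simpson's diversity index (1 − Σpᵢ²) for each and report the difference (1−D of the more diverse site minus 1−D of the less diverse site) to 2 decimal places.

0.00

The first survey: N=75, proportions 0.0933, 0.1067, 0.1467, 0.1067, 0.1333, 0.1333, 0.12, 0.16, giving 1−D = 0.8715 (working shown to 4 dp, full precision carried).
The second survey: N=170, proportions 0.1412, 0.1529, 0.1235, 0.1176, 0.1529, 0.0824, 0.0882, 0.1412, giving 1−D = 0.8697.
Difference = |0.8715 − 0.8697| = 0.0018, i.e. 0.00 to 2 decimal places.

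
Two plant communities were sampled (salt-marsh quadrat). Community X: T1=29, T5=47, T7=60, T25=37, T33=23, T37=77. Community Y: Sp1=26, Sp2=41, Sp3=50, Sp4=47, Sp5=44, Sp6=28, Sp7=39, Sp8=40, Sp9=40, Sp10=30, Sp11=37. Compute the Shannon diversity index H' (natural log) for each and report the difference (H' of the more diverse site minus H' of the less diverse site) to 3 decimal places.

Community X: N=273, proportions 0.10623, 0.17216, 0.21978, 0.13553, 0.08425, 0.28205, giving H' = 1.71034 (working shown to 5 dp, full precision carried).
Community Y: N=422, proportions 0.06161, 0.09716, 0.11848, 0.11137, 0.10427, 0.06635, 0.09242, 0.09479, 0.09479, 0.07109, 0.08768, giving H' = 2.37922.
Difference = |1.71034 − 2.37922| = 0.66888, i.e. 0.669 to 3 decimal places.

0.669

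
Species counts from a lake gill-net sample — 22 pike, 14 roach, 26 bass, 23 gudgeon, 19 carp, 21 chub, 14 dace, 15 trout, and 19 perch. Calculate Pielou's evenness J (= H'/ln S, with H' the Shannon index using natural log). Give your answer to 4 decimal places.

Total N = 22+14+26+23+19+21+14+15+19 = 173, so the proportions are 0.127168, 0.080925, 0.150289, 0.132948, 0.109827, 0.121387, 0.080925, 0.086705, 0.109827 (working shown to 6 dp, full precision carried).
H' = −Σ pᵢ ln pᵢ = −((-0.262251) + (-0.203464) + (-0.284827) + (-0.268262) + (-0.242591) + (-0.255978) + (-0.203464) + (-0.212015) + (-0.242591)) = 2.175443.
With S = 9 species, ln S = 2.197225, so J = 2.175443/2.197225 = 0.990087, i.e. 0.9901 to 4 decimal places.

0.9901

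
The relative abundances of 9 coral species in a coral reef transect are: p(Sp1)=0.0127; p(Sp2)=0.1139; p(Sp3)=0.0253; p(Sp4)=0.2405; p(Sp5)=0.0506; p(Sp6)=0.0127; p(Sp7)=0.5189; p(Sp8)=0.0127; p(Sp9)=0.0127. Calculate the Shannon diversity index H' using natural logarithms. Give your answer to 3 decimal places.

Each pᵢ ln pᵢ term (working shown to 5 dp, full precision carried): 0.0127×(-4.36615)=-0.05545, 0.1139×(-2.17243)=-0.24744, 0.0253×(-3.67695)=-0.09303, 0.2405×(-1.42504)=-0.34272, 0.0506×(-2.98380)=-0.15098, 0.0127×(-4.36615)=-0.05545, 0.5189×(-0.65604)=-0.34042, 0.0127×(-4.36615)=-0.05545, 0.0127×(-4.36615)=-0.05545.
Sum = -1.39639, so H' = 1.396.

1.396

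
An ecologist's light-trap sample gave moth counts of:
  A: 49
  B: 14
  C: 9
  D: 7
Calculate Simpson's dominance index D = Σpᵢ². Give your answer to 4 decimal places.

0.4369

Total N = 49+14+9+7 = 79, so the proportions are 0.620253, 0.177215, 0.113924, 0.088608 (working shown to 6 dp, full precision carried).
D = 0.620253² + 0.177215² + 0.113924² + 0.088608² = 0.384714 + 0.031405 + 0.012979 + 0.007851 = 0.436949.
To 4 decimal places, D = 0.4369.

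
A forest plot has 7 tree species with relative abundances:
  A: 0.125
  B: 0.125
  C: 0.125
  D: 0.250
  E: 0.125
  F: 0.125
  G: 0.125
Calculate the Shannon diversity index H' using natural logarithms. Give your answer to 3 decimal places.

1.906

Each pᵢ ln pᵢ term (working shown to 5 dp, full precision carried): 0.125×(-2.07944)=-0.25993, 0.125×(-2.07944)=-0.25993, 0.125×(-2.07944)=-0.25993, 0.25×(-1.38629)=-0.34657, 0.125×(-2.07944)=-0.25993, 0.125×(-2.07944)=-0.25993, 0.125×(-2.07944)=-0.25993.
Sum = -1.90615, so H' = 1.906.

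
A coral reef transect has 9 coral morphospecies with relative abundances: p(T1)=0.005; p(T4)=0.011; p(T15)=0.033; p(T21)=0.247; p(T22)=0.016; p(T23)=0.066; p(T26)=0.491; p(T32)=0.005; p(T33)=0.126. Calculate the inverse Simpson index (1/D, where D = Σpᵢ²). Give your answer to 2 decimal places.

3.09

D = 0.005² + 0.011² + 0.033² + 0.247² + 0.016² + 0.066² + 0.491² + 0.005² + 0.126² = 0.00003 + 0.00012 + 0.00109 + 0.06101 + 0.00026 + 0.00436 + 0.24108 + 0.00003 + 0.01588 = 0.32384 (working shown to 5 dp, full precision carried).
So 1/D = 3.0880, i.e. 3.09 to 2 decimal places.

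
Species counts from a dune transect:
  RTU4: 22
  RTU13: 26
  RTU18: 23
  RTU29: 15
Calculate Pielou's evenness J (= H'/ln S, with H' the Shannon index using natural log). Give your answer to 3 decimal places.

0.987

Total N = 22+26+23+15 = 86, so the proportions are 0.25581, 0.30233, 0.26744, 0.17442 (working shown to 5 dp, full precision carried).
H' = −Σ pᵢ ln pᵢ = −((-0.34875) + (-0.36166) + (-0.35272) + (-0.30459)) = 1.36771.
With S = 4 species, ln S = 1.38629, so J = 1.36771/1.38629 = 0.98660, i.e. 0.987 to 3 decimal places.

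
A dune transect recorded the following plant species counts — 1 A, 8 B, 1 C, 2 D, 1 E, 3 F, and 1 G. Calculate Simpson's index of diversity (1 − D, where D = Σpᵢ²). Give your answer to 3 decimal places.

0.720

Total N = 1+8+1+2+1+3+1 = 17, so the proportions are 0.05882, 0.47059, 0.05882, 0.11765, 0.05882, 0.17647, 0.05882 (working shown to 5 dp, full precision carried).
D = 0.05882² + 0.47059² + 0.05882² + 0.11765² + 0.05882² + 0.17647² + 0.05882² = 0.00346 + 0.22145 + 0.00346 + 0.01384 + 0.00346 + 0.03114 + 0.00346 = 0.28028.
So 1 − D = 0.71972, i.e. 0.720 to 3 decimal places.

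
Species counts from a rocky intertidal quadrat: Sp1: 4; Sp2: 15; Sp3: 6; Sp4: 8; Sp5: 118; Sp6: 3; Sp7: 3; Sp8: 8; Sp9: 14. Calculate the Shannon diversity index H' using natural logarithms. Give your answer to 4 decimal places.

1.2954

Total N = 4+15+6+8+118+3+3+8+14 = 179, so the proportions are 0.022346, 0.083799, 0.03352, 0.044693, 0.659218, 0.01676, 0.01676, 0.044693, 0.078212 (working shown to 6 dp, full precision carried).
Each pᵢ ln pᵢ term: 0.022346×(-3.801091)=-0.084941, 0.083799×(-2.479336)=-0.207766, 0.03352×(-3.395626)=-0.113820, 0.044693×(-3.107944)=-0.138903, 0.659218×(-0.416701)=-0.274697, 0.01676×(-4.088774)=-0.068527, 0.01676×(-4.088774)=-0.068527, 0.044693×(-3.107944)=-0.138903, 0.078212×(-2.548328)=-0.199311.
Sum = -1.295392, so H' = 1.2954.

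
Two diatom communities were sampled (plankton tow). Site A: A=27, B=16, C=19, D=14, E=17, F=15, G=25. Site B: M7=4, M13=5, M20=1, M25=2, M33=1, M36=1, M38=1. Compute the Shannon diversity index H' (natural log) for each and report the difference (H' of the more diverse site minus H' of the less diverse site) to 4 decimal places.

0.2072

Site A: N=133, proportions 0.203008, 0.120301, 0.142857, 0.105263, 0.12782, 0.112782, 0.18797, giving H' = 1.916684 (working shown to 6 dp, full precision carried).
Site B: N=15, proportions 0.266667, 0.333333, 0.066667, 0.133333, 0.066667, 0.066667, 0.066667, giving H' = 1.709473.
Difference = |1.916684 − 1.709473| = 0.207211, i.e. 0.2072 to 4 decimal places.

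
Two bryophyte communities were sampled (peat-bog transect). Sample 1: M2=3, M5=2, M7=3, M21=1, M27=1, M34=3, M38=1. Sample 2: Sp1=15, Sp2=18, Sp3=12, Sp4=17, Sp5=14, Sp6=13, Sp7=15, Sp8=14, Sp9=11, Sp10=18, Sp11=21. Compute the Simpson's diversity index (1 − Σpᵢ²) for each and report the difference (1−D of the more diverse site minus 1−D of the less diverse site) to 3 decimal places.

0.079

Sample 1: N=14, proportions 0.21429, 0.14286, 0.21429, 0.07143, 0.07143, 0.21429, 0.07143, giving 1−D = 0.82653 (working shown to 5 dp, full precision carried).
Sample 2: N=168, proportions 0.08929, 0.10714, 0.07143, 0.10119, 0.08333, 0.07738, 0.08929, 0.08333, 0.06548, 0.10714, 0.125, giving 1−D = 0.90597.
Difference = |0.82653 − 0.90597| = 0.07944, i.e. 0.079 to 3 decimal places.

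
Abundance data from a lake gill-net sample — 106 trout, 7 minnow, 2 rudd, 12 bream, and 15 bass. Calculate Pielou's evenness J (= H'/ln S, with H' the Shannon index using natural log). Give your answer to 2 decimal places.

0.54

Total N = 106+7+2+12+15 = 142, so the proportions are 0.7465, 0.0493, 0.0141, 0.0845, 0.1056 (working shown to 4 dp, full precision carried).
H' = −Σ pᵢ ln pᵢ = −((-0.2183) + (-0.1484) + (-0.0600) + (-0.2088) + (-0.2374)) = 0.8729.
With S = 5 species, ln S = 1.6094, so J = 0.8729/1.6094 = 0.5424, i.e. 0.54 to 2 decimal places.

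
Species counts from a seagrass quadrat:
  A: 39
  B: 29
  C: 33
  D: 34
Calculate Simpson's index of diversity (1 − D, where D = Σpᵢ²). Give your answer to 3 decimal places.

Total N = 39+29+33+34 = 135, so the proportions are 0.28889, 0.21481, 0.24444, 0.25185 (working shown to 5 dp, full precision carried).
D = 0.28889² + 0.21481² + 0.24444² + 0.25185² = 0.08346 + 0.04615 + 0.05975 + 0.06343 = 0.25278.
So 1 − D = 0.74722, i.e. 0.747 to 3 decimal places.

0.747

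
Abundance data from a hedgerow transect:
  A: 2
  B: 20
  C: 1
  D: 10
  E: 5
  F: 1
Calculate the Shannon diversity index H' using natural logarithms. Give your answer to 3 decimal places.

Total N = 2+20+1+10+5+1 = 39, so the proportions are 0.05128, 0.51282, 0.02564, 0.25641, 0.12821, 0.02564 (working shown to 5 dp, full precision carried).
Each pᵢ ln pᵢ term: 0.05128×(-2.97041)=-0.15233, 0.51282×(-0.66783)=-0.34248, 0.02564×(-3.66356)=-0.09394, 0.25641×(-1.36098)=-0.34897, 0.12821×(-2.05412)=-0.26335, 0.02564×(-3.66356)=-0.09394.
Sum = -1.29500, so H' = 1.295.

1.295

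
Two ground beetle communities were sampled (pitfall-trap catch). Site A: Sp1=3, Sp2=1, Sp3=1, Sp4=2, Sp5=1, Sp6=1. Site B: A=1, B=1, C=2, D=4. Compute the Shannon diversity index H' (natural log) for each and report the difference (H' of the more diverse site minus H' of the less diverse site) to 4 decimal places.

Site A: N=9, proportions 0.333333, 0.111111, 0.111111, 0.222222, 0.111111, 0.111111, giving H' = 1.676988 (working shown to 6 dp, full precision carried).
Site B: N=8, proportions 0.125, 0.125, 0.25, 0.5, giving H' = 1.213008.
Difference = |1.676988 − 1.213008| = 0.463980, i.e. 0.4640 to 4 decimal places.

0.4640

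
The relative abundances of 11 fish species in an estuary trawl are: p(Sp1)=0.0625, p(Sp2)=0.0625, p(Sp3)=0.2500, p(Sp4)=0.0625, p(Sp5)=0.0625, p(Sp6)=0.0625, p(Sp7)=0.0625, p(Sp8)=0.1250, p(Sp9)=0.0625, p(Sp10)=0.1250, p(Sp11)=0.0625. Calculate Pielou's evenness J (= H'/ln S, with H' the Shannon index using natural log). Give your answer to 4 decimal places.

0.9395

H' = −Σ pᵢ ln pᵢ = −((-0.173287) + (-0.173287) + (-0.346574) + (-0.173287) + (-0.173287) + (-0.173287) + (-0.173287) + (-0.259930) + (-0.173287) + (-0.259930) + (-0.173287)) = 2.252728 (working shown to 6 dp, full precision carried).
With S = 11 species, ln S = 2.397895, so J = 2.252728/2.397895 = 0.939461, i.e. 0.9395 to 4 decimal places.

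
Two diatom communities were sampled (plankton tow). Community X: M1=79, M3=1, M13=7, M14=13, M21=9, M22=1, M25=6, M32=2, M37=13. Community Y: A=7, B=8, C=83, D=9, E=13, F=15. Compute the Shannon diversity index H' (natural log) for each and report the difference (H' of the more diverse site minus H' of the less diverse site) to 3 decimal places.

Community X: N=131, proportions 0.60305, 0.00763, 0.05344, 0.09924, 0.0687, 0.00763, 0.0458, 0.01527, 0.09924, giving H' = 1.38353 (working shown to 5 dp, full precision carried).
Community Y: N=135, proportions 0.05185, 0.05926, 0.61481, 0.06667, 0.0963, 0.11111, giving H' = 1.27001.
Difference = |1.38353 − 1.27001| = 0.11352, i.e. 0.114 to 3 decimal places.

0.114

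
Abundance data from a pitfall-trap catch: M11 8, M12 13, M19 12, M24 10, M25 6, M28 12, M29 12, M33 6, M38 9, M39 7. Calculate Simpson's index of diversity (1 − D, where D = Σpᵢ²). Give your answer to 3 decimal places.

Total N = 8+13+12+10+6+12+12+6+9+7 = 95, so the proportions are 0.08421, 0.13684, 0.12632, 0.10526, 0.06316, 0.12632, 0.12632, 0.06316, 0.09474, 0.07368 (working shown to 5 dp, full precision carried).
D = 0.08421² + 0.13684² + 0.12632² + 0.10526² + 0.06316² + 0.12632² + 0.12632² + 0.06316² + 0.09474² + 0.07368² = 0.00709 + 0.01873 + 0.01596 + 0.01108 + 0.00399 + 0.01596 + 0.01596 + 0.00399 + 0.00898 + 0.00543 = 0.10715.
So 1 − D = 0.89285, i.e. 0.893 to 3 decimal places.

0.893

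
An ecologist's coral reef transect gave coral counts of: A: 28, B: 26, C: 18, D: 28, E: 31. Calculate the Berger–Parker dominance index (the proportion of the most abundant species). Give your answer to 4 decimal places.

Total N = 28+26+18+28+31 = 131, so the proportions are 0.21374, 0.198473, 0.137405, 0.21374, 0.236641 (working shown to 6 dp, full precision carried).
The largest proportion is 0.236641, i.e. d = 0.2366 to 4 decimal places.

0.2366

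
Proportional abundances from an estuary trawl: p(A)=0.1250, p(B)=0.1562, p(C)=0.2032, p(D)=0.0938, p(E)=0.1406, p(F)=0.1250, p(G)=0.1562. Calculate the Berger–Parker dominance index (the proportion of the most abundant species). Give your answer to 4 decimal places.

0.2032

The largest proportion is 0.2032, i.e. d = 0.2032 to 4 decimal places.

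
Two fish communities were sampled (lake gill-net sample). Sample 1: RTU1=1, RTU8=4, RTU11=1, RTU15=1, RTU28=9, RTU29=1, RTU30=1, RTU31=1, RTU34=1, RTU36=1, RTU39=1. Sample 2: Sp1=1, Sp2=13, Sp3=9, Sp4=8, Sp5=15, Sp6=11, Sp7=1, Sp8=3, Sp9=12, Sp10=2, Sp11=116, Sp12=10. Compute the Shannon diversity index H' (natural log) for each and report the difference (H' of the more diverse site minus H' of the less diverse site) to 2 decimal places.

Sample 1: N=22, proportions 0.0455, 0.1818, 0.0455, 0.0455, 0.4091, 0.0455, 0.0455, 0.0455, 0.0455, 0.0455, 0.0455, giving H' = 1.9401 (working shown to 4 dp, full precision carried).
Sample 2: N=201, proportions 0.005, 0.0647, 0.0448, 0.0398, 0.0746, 0.0547, 0.005, 0.0149, 0.0597, 0.01, 0.5771, 0.0498, giving H' = 1.5934.
Difference = |1.9401 − 1.5934| = 0.3467, i.e. 0.35 to 2 decimal places.

0.35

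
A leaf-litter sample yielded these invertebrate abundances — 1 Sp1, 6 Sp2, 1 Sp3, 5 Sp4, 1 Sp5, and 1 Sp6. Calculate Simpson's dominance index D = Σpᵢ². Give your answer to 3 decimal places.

0.289

Total N = 1+6+1+5+1+1 = 15, so the proportions are 0.06667, 0.4, 0.06667, 0.33333, 0.06667, 0.06667 (working shown to 5 dp, full precision carried).
D = 0.06667² + 0.4² + 0.06667² + 0.33333² + 0.06667² + 0.06667² = 0.00444 + 0.16000 + 0.00444 + 0.11111 + 0.00444 + 0.00444 = 0.28889.
To 3 decimal places, D = 0.289.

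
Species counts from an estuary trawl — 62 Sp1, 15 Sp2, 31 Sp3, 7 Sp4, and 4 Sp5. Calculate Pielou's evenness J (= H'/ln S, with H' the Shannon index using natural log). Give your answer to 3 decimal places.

0.765

Total N = 62+15+31+7+4 = 119, so the proportions are 0.52101, 0.12605, 0.2605, 0.05882, 0.03361 (working shown to 5 dp, full precision carried).
H' = −Σ pᵢ ln pᵢ = −((-0.33969) + (-0.26106) + (-0.35041) + (-0.16666) + (-0.11404)) = 1.23187.
With S = 5 species, ln S = 1.60944, so J = 1.23187/1.60944 = 0.76540, i.e. 0.765 to 3 decimal places.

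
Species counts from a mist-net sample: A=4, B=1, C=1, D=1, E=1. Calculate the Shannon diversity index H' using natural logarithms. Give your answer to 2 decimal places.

Total N = 4+1+1+1+1 = 8, so the proportions are 0.5, 0.125, 0.125, 0.125, 0.125 (working shown to 4 dp, full precision carried).
Each pᵢ ln pᵢ term: 0.5×(-0.6931)=-0.3466, 0.125×(-2.0794)=-0.2599, 0.125×(-2.0794)=-0.2599, 0.125×(-2.0794)=-0.2599, 0.125×(-2.0794)=-0.2599.
Sum = -1.3863, so H' = 1.39.

1.39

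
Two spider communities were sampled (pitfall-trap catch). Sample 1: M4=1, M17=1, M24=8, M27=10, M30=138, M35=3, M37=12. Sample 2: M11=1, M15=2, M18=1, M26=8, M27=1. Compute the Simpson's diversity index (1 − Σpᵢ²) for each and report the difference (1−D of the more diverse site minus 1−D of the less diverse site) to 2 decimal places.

0.23

Sample 1: N=173, proportions 0.00578, 0.00578, 0.046243, 0.057803, 0.797688, 0.017341, 0.069364, giving 1−D = 0.353036 (working shown to 6 dp, full precision carried).
Sample 2: N=13, proportions 0.076923, 0.153846, 0.076923, 0.615385, 0.076923, giving 1−D = 0.579882.
Difference = |0.353036 − 0.579882| = 0.226846, i.e. 0.23 to 2 decimal places.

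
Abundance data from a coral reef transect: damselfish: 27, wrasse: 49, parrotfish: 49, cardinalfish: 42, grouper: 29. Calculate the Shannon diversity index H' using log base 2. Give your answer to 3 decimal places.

Total N = 27+49+49+42+29 = 196, so the proportions are 0.13776, 0.25, 0.25, 0.21429, 0.14796 (working shown to 5 dp, full precision carried).
Each pᵢ log₂ pᵢ term: 0.13776×(-2.85982)=-0.39396, 0.25×(-2.00000)=-0.50000, 0.25×(-2.00000)=-0.50000, 0.21429×(-2.22239)=-0.47623, 0.14796×(-2.75673)=-0.40788.
Sum = -2.27807, so H' = 2.278.

2.278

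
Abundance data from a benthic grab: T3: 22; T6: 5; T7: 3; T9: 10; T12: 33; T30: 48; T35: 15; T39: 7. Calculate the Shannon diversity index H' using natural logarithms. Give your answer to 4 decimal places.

Total N = 22+5+3+10+33+48+15+7 = 143, so the proportions are 0.153846, 0.034965, 0.020979, 0.06993, 0.230769, 0.335664, 0.104895, 0.048951 (working shown to 6 dp, full precision carried).
Each pᵢ ln pᵢ term: 0.153846×(-1.871802)=-0.287970, 0.034965×(-3.353407)=-0.117252, 0.020979×(-3.864232)=-0.081068, 0.06993×(-2.660260)=-0.186032, 0.230769×(-1.466337)=-0.338385, 0.335664×(-1.091644)=-0.366426, 0.104895×(-2.254794)=-0.236517, 0.048951×(-3.016934)=-0.147682.
Sum = -1.761332, so H' = 1.7613.

1.7613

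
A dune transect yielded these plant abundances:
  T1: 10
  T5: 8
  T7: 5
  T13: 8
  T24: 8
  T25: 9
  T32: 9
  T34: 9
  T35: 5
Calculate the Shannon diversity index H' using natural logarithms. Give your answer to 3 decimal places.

Total N = 10+8+5+8+8+9+9+9+5 = 71, so the proportions are 0.14085, 0.11268, 0.07042, 0.11268, 0.11268, 0.12676, 0.12676, 0.12676, 0.07042 (working shown to 5 dp, full precision carried).
Each pᵢ ln pᵢ term: 0.14085×(-1.96009)=-0.27607, 0.11268×(-2.18324)=-0.24600, 0.07042×(-2.65324)=-0.18685, 0.11268×(-2.18324)=-0.24600, 0.11268×(-2.18324)=-0.24600, 0.12676×(-2.06546)=-0.26182, 0.12676×(-2.06546)=-0.26182, 0.12676×(-2.06546)=-0.26182, 0.07042×(-2.65324)=-0.18685.
Sum = -2.17322, so H' = 2.173.

2.173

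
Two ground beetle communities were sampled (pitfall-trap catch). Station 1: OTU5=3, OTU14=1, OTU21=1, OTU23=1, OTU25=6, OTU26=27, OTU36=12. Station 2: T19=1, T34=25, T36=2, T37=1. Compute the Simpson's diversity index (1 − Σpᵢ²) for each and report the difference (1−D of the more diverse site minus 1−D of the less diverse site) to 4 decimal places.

0.3962

Station 1: N=51, proportions 0.0588235, 0.0196078, 0.0196078, 0.0196078, 0.1176471, 0.5294118, 0.2352941, giving 1−D = 0.6459054 (working shown to 7 dp, full precision carried).
Station 2: N=29, proportions 0.0344828, 0.862069, 0.0689655, 0.0344828, giving 1−D = 0.2497027.
Difference = |0.6459054 − 0.2497027| = 0.3962027, i.e. 0.3962 to 4 decimal places.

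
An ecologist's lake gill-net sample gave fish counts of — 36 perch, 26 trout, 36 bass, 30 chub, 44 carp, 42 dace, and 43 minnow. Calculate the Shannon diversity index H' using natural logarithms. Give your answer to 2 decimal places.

Total N = 36+26+36+30+44+42+43 = 257, so the proportions are 0.1401, 0.1012, 0.1401, 0.1167, 0.1712, 0.1634, 0.1673 (working shown to 4 dp, full precision carried).
Each pᵢ ln pᵢ term: 0.1401×(-1.9656)=-0.2753, 0.1012×(-2.2910)=-0.2318, 0.1401×(-1.9656)=-0.2753, 0.1167×(-2.1479)=-0.2507, 0.1712×(-1.7649)=-0.3022, 0.1634×(-1.8114)=-0.2960, 0.1673×(-1.7879)=-0.2991.
Sum = -1.9305, so H' = 1.93.

1.93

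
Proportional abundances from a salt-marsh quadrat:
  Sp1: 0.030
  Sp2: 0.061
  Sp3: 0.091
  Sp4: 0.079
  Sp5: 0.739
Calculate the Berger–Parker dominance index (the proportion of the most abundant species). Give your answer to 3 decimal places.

The largest proportion is 0.739, i.e. d = 0.739 to 3 decimal places.

0.739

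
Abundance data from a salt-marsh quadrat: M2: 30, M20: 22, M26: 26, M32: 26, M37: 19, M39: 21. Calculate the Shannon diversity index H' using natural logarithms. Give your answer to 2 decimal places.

1.78

Total N = 30+22+26+26+19+21 = 144, so the proportions are 0.2083, 0.1528, 0.1806, 0.1806, 0.1319, 0.1458 (working shown to 4 dp, full precision carried).
Each pᵢ ln pᵢ term: 0.2083×(-1.5686)=-0.3268, 0.1528×(-1.8788)=-0.2870, 0.1806×(-1.7117)=-0.3091, 0.1806×(-1.7117)=-0.3091, 0.1319×(-2.0254)=-0.2672, 0.1458×(-1.9253)=-0.2808.
Sum = -1.7800, so H' = 1.78.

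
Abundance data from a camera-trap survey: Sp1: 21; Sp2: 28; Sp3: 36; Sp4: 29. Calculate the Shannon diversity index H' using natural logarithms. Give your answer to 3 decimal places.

Total N = 21+28+36+29 = 114, so the proportions are 0.18421, 0.24561, 0.31579, 0.25439 (working shown to 5 dp, full precision carried).
Each pᵢ ln pᵢ term: 0.18421×(-1.69168)=-0.31162, 0.24561×(-1.40399)=-0.34484, 0.31579×(-1.15268)=-0.36400, 0.25439×(-1.36890)=-0.34823.
Sum = -1.36870, so H' = 1.369.

1.369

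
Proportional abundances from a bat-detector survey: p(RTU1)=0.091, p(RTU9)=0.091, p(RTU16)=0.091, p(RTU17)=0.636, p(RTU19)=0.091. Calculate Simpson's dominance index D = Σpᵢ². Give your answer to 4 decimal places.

0.4376

D = 0.091² + 0.091² + 0.091² + 0.636² + 0.091² = 0.008281 + 0.008281 + 0.008281 + 0.404496 + 0.008281 = 0.437620 (working shown to 6 dp, full precision carried).
To 4 decimal places, D = 0.4376.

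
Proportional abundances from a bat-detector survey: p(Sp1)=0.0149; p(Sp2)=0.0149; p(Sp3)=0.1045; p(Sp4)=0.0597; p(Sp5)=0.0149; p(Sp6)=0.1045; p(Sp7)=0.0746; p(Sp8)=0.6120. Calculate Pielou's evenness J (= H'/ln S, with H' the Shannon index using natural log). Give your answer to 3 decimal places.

H' = −Σ pᵢ ln pᵢ = −((-0.06268) + (-0.06268) + (-0.23602) + (-0.16826) + (-0.06268) + (-0.23602) + (-0.19363) + (-0.30051)) = 1.32247 (working shown to 5 dp, full precision carried).
With S = 8 species, ln S = 2.07944, so J = 1.32247/2.07944 = 0.63597, i.e. 0.636 to 3 decimal places.

0.636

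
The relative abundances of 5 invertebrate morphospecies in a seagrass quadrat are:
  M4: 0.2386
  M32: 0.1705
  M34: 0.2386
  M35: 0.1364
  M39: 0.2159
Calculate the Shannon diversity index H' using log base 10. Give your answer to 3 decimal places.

Each pᵢ log₁₀ pᵢ term (working shown to 5 dp, full precision carried): 0.2386×(-0.62233)=-0.14849, 0.1705×(-0.76828)=-0.13099, 0.2386×(-0.62233)=-0.14849, 0.1364×(-0.86519)=-0.11801, 0.2159×(-0.66575)=-0.14373.
Sum = -0.68971, so H' = 0.690.

0.690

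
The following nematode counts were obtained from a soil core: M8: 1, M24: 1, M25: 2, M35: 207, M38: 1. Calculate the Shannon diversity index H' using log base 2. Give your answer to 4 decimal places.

Total N = 1+1+2+207+1 = 212, so the proportions are 0.004717, 0.004717, 0.009434, 0.9764151, 0.004717 (working shown to 7 dp, full precision carried).
Each pᵢ log₂ pᵢ term: 0.004717×(-7.7279205)=-0.0364525, 0.004717×(-7.7279205)=-0.0364525, 0.009434×(-6.7279205)=-0.0634709, 0.9764151×(-0.0344335)=-0.0336214, 0.004717×(-7.7279205)=-0.0364525.
Sum = -0.2064497, so H' = 0.2064.

0.2064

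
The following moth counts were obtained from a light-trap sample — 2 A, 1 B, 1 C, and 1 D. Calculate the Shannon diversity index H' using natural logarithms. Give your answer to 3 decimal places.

1.332

Total N = 2+1+1+1 = 5, so the proportions are 0.4, 0.2, 0.2, 0.2 (working shown to 5 dp, full precision carried).
Each pᵢ ln pᵢ term: 0.4×(-0.91629)=-0.36652, 0.2×(-1.60944)=-0.32189, 0.2×(-1.60944)=-0.32189, 0.2×(-1.60944)=-0.32189.
Sum = -1.33218, so H' = 1.332.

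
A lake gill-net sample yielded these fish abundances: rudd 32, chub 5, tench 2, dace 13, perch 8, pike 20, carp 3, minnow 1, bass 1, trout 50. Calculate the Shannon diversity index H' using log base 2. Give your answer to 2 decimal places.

2.49

Total N = 32+5+2+13+8+20+3+1+1+50 = 135, so the proportions are 0.237, 0.037, 0.0148, 0.0963, 0.0593, 0.1481, 0.0222, 0.0074, 0.0074, 0.3704 (working shown to 4 dp, full precision carried).
Each pᵢ log₂ pᵢ term: 0.237×(-2.0768)=-0.4923, 0.037×(-4.7549)=-0.1761, 0.0148×(-6.0768)=-0.0900, 0.0963×(-3.3764)=-0.3251, 0.0593×(-4.0768)=-0.2416, 0.1481×(-2.7549)=-0.4081, 0.0222×(-5.4919)=-0.1220, 0.0074×(-7.0768)=-0.0524, 0.0074×(-7.0768)=-0.0524, 0.3704×(-1.4330)=-0.5307.
Sum = -2.4909, so H' = 2.49.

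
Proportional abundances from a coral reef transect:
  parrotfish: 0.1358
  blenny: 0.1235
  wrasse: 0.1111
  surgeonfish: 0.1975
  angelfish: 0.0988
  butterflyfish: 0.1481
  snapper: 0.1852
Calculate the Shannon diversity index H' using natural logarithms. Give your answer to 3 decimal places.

1.918

Each pᵢ ln pᵢ term (working shown to 5 dp, full precision carried): 0.1358×(-1.99657)=-0.27113, 0.1235×(-2.09151)=-0.25830, 0.1111×(-2.19732)=-0.24412, 0.1975×(-1.62202)=-0.32035, 0.0988×(-2.31466)=-0.22869, 0.1481×(-1.90987)=-0.28285, 0.1852×(-1.68632)=-0.31231.
Sum = -1.91775, so H' = 1.918.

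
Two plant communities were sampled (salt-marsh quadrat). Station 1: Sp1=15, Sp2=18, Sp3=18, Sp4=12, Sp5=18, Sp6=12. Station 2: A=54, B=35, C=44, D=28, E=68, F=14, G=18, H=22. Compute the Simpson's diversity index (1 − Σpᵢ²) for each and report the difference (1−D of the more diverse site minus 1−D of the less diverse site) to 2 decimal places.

Station 1: N=93, proportions 0.1613, 0.1935, 0.1935, 0.129, 0.1935, 0.129, giving 1−D = 0.8283 (working shown to 4 dp, full precision carried).
Station 2: N=283, proportions 0.1908, 0.1237, 0.1555, 0.0989, 0.2403, 0.0495, 0.0636, 0.0777, giving 1−D = 0.8441.
Difference = |0.8283 − 0.8441| = 0.0158, i.e. 0.02 to 2 decimal places.

0.02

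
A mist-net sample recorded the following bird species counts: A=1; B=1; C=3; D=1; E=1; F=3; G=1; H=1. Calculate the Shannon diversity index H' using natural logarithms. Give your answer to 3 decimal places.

1.936

Total N = 1+1+3+1+1+3+1+1 = 12, so the proportions are 0.08333, 0.08333, 0.25, 0.08333, 0.08333, 0.25, 0.08333, 0.08333 (working shown to 5 dp, full precision carried).
Each pᵢ ln pᵢ term: 0.08333×(-2.48491)=-0.20708, 0.08333×(-2.48491)=-0.20708, 0.25×(-1.38629)=-0.34657, 0.08333×(-2.48491)=-0.20708, 0.08333×(-2.48491)=-0.20708, 0.25×(-1.38629)=-0.34657, 0.08333×(-2.48491)=-0.20708, 0.08333×(-2.48491)=-0.20708.
Sum = -1.93560, so H' = 1.936.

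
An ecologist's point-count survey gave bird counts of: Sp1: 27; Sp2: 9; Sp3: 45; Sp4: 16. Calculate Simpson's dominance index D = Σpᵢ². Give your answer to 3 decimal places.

Total N = 27+9+45+16 = 97, so the proportions are 0.27835, 0.09278, 0.46392, 0.16495 (working shown to 5 dp, full precision carried).
D = 0.27835² + 0.09278² + 0.46392² + 0.16495² = 0.07748 + 0.00861 + 0.21522 + 0.02721 = 0.32852.
To 3 decimal places, D = 0.329.

0.329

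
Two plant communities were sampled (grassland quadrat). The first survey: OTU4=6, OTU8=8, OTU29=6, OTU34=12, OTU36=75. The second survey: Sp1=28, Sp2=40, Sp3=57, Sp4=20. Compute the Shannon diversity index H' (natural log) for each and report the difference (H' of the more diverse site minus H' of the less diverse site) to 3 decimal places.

The first survey: N=107, proportions 0.05607, 0.07477, 0.05607, 0.11215, 0.70093, giving H' = 1.01145 (working shown to 5 dp, full precision carried).
The second survey: N=145, proportions 0.1931, 0.27586, 0.3931, 0.13793, giving H' = 1.31311.
Difference = |1.01145 − 1.31311| = 0.30166, i.e. 0.302 to 3 decimal places.

0.302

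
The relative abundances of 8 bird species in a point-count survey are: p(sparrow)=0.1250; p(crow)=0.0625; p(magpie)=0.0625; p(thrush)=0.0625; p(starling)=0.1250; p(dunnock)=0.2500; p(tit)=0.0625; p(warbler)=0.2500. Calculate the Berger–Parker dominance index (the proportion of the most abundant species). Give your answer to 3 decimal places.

The largest proportion is 0.25, i.e. d = 0.250 to 3 decimal places.

0.250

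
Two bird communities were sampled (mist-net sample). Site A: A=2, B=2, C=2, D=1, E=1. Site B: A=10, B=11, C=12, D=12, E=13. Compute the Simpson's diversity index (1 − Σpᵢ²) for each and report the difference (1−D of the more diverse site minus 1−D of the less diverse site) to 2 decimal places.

Site A: N=8, proportions 0.25, 0.25, 0.25, 0.125, 0.125, giving 1−D = 0.78125 (working shown to 5 dp, full precision carried).
Site B: N=58, proportions 0.17241, 0.18966, 0.2069, 0.2069, 0.22414, giving 1−D = 0.79845.
Difference = |0.78125 − 0.79845| = 0.01720, i.e. 0.02 to 2 decimal places.

0.02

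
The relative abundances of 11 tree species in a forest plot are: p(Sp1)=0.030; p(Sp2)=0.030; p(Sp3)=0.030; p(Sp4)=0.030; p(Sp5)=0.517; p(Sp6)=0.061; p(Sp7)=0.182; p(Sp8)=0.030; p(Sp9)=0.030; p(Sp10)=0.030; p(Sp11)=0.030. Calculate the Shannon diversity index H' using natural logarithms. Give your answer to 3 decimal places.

1.663

Each pᵢ ln pᵢ term (working shown to 5 dp, full precision carried): 0.03×(-3.50656)=-0.10520, 0.03×(-3.50656)=-0.10520, 0.03×(-3.50656)=-0.10520, 0.03×(-3.50656)=-0.10520, 0.517×(-0.65971)=-0.34107, 0.061×(-2.79688)=-0.17061, 0.182×(-1.70375)=-0.31008, 0.03×(-3.50656)=-0.10520, 0.03×(-3.50656)=-0.10520, 0.03×(-3.50656)=-0.10520, 0.03×(-3.50656)=-0.10520.
Sum = -1.66334, so H' = 1.663.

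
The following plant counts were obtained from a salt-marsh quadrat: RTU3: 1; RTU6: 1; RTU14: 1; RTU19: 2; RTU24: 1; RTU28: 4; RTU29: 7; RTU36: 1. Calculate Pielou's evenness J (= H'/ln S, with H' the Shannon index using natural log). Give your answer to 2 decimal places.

Total N = 1+1+1+2+1+4+7+1 = 18, so the proportions are 0.0556, 0.0556, 0.0556, 0.1111, 0.0556, 0.2222, 0.3889, 0.0556 (working shown to 4 dp, full precision carried).
H' = −Σ pᵢ ln pᵢ = −((-0.1606) + (-0.1606) + (-0.1606) + (-0.2441) + (-0.1606) + (-0.3342) + (-0.3673) + (-0.1606)) = 1.7485.
With S = 8 species, ln S = 2.0794, so J = 1.7485/2.0794 = 0.8409, i.e. 0.84 to 2 decimal places.

0.84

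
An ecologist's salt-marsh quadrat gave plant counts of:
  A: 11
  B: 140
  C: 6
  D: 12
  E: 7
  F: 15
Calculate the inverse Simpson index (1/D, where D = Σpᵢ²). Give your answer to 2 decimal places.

Total N = 11+140+6+12+7+15 = 191, so the proportions are 0.05759, 0.73298, 0.03141, 0.06283, 0.03665, 0.07853 (working shown to 5 dp, full precision carried).
D = 0.05759² + 0.73298² + 0.03141² + 0.06283² + 0.03665² + 0.07853² = 0.00332 + 0.53727 + 0.00099 + 0.00395 + 0.00134 + 0.00617 = 0.55303.
So 1/D = 1.8082, i.e. 1.81 to 2 decimal places.

1.81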